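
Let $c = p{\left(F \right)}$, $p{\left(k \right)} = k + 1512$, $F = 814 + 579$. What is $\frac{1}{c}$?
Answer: $\frac{1}{2905} \approx 0.00034423$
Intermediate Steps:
$F = 1393$
$p{\left(k \right)} = 1512 + k$
$c = 2905$ ($c = 1512 + 1393 = 2905$)
$\frac{1}{c} = \frac{1}{2905}$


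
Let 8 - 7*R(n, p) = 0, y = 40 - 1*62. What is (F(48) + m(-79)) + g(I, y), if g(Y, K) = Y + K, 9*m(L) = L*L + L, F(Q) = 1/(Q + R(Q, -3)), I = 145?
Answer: 833533/1032 ≈ 807.69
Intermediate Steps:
y = -22 (y = 40 - 62 = -22)
R(n, p) = 8/7 (R(n, p) = 8/7 - ⅐*0 = 8/7 + 0 = 8/7)
F(Q) = 1/(8/7 + Q) (F(Q) = 1/(Q + 8/7) = 1/(8/7 + Q))
m(L) = L/9 + L²/9 (m(L) = (L*L + L)/9 = (L² + L)/9 = (L + L²)/9 = L/9 + L²/9)
g(Y, K) = K + Y
(F(48) + m(-79)) + g(I, y) = (7/(8 + 7*48) + (⅑)*(-79)*(1 - 79)) + (-22 + 145) = (7/(8 + 336) + (⅑)*(-79)*(-78)) + 123 = (7/344 + 2054/3) + 123 = 706597/1032 + 123 = 833533/1032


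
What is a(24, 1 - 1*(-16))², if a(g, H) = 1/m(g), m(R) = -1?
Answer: 1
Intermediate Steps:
a(g, H) = -1 (a(g, H) = 1/(-1) = -1)
a(24, 1 - 1*(-16))² = (-1)² = 1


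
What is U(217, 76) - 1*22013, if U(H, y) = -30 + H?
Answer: -21826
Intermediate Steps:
U(217, 76) - 1*22013 = (-30 + 217) - 1*22013 = 187 - 22013 = -21826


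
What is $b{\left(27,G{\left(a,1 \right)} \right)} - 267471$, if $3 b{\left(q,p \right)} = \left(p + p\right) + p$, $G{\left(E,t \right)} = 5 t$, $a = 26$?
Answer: $-267466$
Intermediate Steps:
$b{\left(q,p \right)} = p$ ($b{\left(q,p \right)} = \frac{\left(p + p\right) + p}{3} = \frac{2 p + p}{3} = \frac{3 p}{3} = p$)
$b{\left(27,G{\left(a,1 \right)} \right)} - 267471 = 5 \cdot 1 - 267471 = 5 - 267471 = -267466$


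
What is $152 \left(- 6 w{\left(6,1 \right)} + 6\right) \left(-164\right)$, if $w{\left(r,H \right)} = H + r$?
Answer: $897408$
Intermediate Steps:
$152 \left(- 6 w{\left(6,1 \right)} + 6\right) \left(-164\right) = 152 \left(- 6 \left(1 + 6\right) + 6\right) \left(-164\right) = 152 \left(\left(-6\right) 7 + 6\right) \left(-164\right) = 152 \left(-42 + 6\right) \left(-164\right) = 152 \left(-36\right) \left(-164\right) = \left(-5472\right) \left(-164\right) = 897408$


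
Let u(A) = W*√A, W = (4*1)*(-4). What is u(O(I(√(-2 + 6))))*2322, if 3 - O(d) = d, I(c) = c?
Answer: -37152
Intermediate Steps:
O(d) = 3 - d
W = -16 (W = 4*(-4) = -16)
u(A) = -16*√A
u(O(I(√(-2 + 6))))*2322 = -16*√(3 - √(-2 + 6))*2322 = -16*√(3 - √4)*2322 = -16*√(3 - 1*2)*2322 = -16*√(3 - 2)*2322 = -16*√1*2322 = -16*1*2322 = -16*2322 = -37152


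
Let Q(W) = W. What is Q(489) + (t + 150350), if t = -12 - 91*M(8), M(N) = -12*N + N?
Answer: 158835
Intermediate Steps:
M(N) = -11*N
t = 7996 (t = -12 - (-1001)*8 = -12 - 91*(-88) = -12 + 8008 = 7996)
Q(489) + (t + 150350) = 489 + (7996 + 150350) = 489 + 158346 = 158835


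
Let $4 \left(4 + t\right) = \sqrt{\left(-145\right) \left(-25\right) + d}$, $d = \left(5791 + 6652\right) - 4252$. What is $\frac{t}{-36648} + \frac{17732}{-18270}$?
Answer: $- \frac{3008191}{3099810} - \frac{\sqrt{2954}}{73296} \approx -0.97119$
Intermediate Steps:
$d = 8191$ ($d = 12443 - 4252 = 8191$)
$t = -4 + \frac{\sqrt{2954}}{2}$ ($t = -4 + \frac{\sqrt{\left(-145\right) \left(-25\right) + 8191}}{4} = -4 + \frac{\sqrt{3625 + 8191}}{4} = -4 + \frac{\sqrt{11816}}{4} = -4 + \frac{2 \sqrt{2954}}{4} = -4 + \frac{\sqrt{2954}}{2} \approx 23.175$)
$\frac{t}{-36648} + \frac{17732}{-18270} = \frac{-4 + \frac{\sqrt{2954}}{2}}{-36648} + \frac{17732}{-18270} = \left(-4 + \frac{\sqrt{2954}}{2}\right) \left(- \frac{1}{36648}\right) + 17732 \left(- \frac{1}{18270}\right) = \left(\frac{1}{9162} - \frac{\sqrt{2954}}{73296}\right) - \frac{8866}{9135} = - \frac{3008191}{3099810} - \frac{\sqrt{2954}}{73296}$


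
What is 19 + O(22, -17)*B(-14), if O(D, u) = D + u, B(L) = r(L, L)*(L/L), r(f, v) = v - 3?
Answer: -66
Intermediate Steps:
r(f, v) = -3 + v
B(L) = -3 + L (B(L) = (-3 + L)*(L/L) = (-3 + L)*1 = -3 + L)
19 + O(22, -17)*B(-14) = 19 + (22 - 17)*(-3 - 14) = 19 + 5*(-17) = 19 - 85 = -66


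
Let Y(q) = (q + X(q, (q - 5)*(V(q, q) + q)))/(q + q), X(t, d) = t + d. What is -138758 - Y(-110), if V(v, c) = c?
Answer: -138644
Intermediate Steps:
X(t, d) = d + t
Y(q) = (2*q + 2*q*(-5 + q))/(2*q) (Y(q) = (q + ((q - 5)*(q + q) + q))/(q + q) = (q + ((-5 + q)*(2*q) + q))/((2*q)) = (q + (2*q*(-5 + q) + q))*(1/(2*q)) = (q + (q + 2*q*(-5 + q)))*(1/(2*q)) = (2*q + 2*q*(-5 + q))*(1/(2*q)) = (2*q + 2*q*(-5 + q))/(2*q))
-138758 - Y(-110) = -138758 - (-4 - 110) = -138758 - 1*(-114) = -138758 + 114 = -138644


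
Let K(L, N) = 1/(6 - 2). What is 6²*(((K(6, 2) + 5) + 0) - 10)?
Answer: -171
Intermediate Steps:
K(L, N) = ¼ (K(L, N) = 1/4 = ¼)
6²*(((K(6, 2) + 5) + 0) - 10) = 6²*(((¼ + 5) + 0) - 10) = 36*((21/4 + 0) - 10) = 36*(21/4 - 10) = 36*(-19/4) = -171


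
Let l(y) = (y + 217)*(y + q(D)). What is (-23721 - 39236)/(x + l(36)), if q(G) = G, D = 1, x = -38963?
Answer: 62957/29602 ≈ 2.1268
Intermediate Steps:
l(y) = (1 + y)*(217 + y) (l(y) = (y + 217)*(y + 1) = (217 + y)*(1 + y) = (1 + y)*(217 + y))
(-23721 - 39236)/(x + l(36)) = (-23721 - 39236)/(-38963 + (217 + 36² + 218*36)) = -62957/(-38963 + (217 + 1296 + 7848)) = -62957/(-38963 + 9361) = -62957/(-29602) = -62957*(-1/29602) = 62957/29602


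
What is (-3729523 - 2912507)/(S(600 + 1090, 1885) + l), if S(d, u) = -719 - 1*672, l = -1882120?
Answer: 2214010/627837 ≈ 3.5264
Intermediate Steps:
S(d, u) = -1391 (S(d, u) = -719 - 672 = -1391)
(-3729523 - 2912507)/(S(600 + 1090, 1885) + l) = (-3729523 - 2912507)/(-1391 - 1882120) = -6642030/(-1883511) = -6642030*(-1/1883511) = 2214010/627837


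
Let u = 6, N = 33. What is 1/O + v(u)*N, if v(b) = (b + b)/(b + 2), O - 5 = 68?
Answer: 7229/146 ≈ 49.514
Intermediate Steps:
O = 73 (O = 5 + 68 = 73)
v(b) = 2*b/(2 + b) (v(b) = (2*b)/(2 + b) = 2*b/(2 + b))
1/O + v(u)*N = 1/73 + (2*6/(2 + 6))*33 = 1/73 + (2*6/8)*33 = 1/73 + (2*6*(⅛))*33 = 1/73 + (3/2)*33 = 1/73 + 99/2 = 7229/146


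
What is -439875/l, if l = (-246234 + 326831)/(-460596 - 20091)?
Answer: 12437776125/4741 ≈ 2.6234e+6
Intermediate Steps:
l = -80597/480687 (l = 80597/(-480687) = 80597*(-1/480687) = -80597/480687 ≈ -0.16767)
-439875/l = -439875/(-80597/480687) = -439875*(-480687/80597) = 12437776125/4741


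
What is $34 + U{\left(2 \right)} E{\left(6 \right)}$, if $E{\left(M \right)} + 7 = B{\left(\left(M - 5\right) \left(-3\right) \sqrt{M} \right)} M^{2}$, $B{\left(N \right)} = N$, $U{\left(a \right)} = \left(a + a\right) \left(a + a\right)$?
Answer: $-78 - 1728 \sqrt{6} \approx -4310.7$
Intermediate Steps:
$U{\left(a \right)} = 4 a^{2}$ ($U{\left(a \right)} = 2 a 2 a = 4 a^{2}$)
$E{\left(M \right)} = -7 + M^{\frac{5}{2}} \left(15 - 3 M\right)$ ($E{\left(M \right)} = -7 + \left(M - 5\right) \left(-3\right) \sqrt{M} M^{2} = -7 + \left(-5 + M\right) \left(-3\right) \sqrt{M} M^{2} = -7 + \left(15 - 3 M\right) \sqrt{M} M^{2} = -7 + \sqrt{M} \left(15 - 3 M\right) M^{2} = -7 + M^{\frac{5}{2}} \left(15 - 3 M\right)$)
$34 + U{\left(2 \right)} E{\left(6 \right)} = 34 + 4 \cdot 2^{2} \left(-7 + 3 \cdot 6^{\frac{5}{2}} \left(5 - 6\right)\right) = 34 + 4 \cdot 4 \left(-7 + 3 \cdot 36 \sqrt{6} \left(5 - 6\right)\right) = 34 + 16 \left(-7 + 3 \cdot 36 \sqrt{6} \left(-1\right)\right) = 34 + 16 \left(-7 - 108 \sqrt{6}\right) = 34 - \left(112 + 1728 \sqrt{6}\right) = -78 - 1728 \sqrt{6}$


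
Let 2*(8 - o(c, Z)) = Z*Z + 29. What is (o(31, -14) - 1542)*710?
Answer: -1169015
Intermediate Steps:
o(c, Z) = -13/2 - Z**2/2 (o(c, Z) = 8 - (Z*Z + 29)/2 = 8 - (Z**2 + 29)/2 = 8 - (29 + Z**2)/2 = 8 + (-29/2 - Z**2/2) = -13/2 - Z**2/2)
(o(31, -14) - 1542)*710 = ((-13/2 - 1/2*(-14)**2) - 1542)*710 = ((-13/2 - 1/2*196) - 1542)*710 = ((-13/2 - 98) - 1542)*710 = (-209/2 - 1542)*710 = -3293/2*710 = -1169015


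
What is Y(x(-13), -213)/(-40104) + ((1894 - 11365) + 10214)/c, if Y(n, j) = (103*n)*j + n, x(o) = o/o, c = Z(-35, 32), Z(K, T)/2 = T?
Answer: 3900163/320832 ≈ 12.156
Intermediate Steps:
Z(K, T) = 2*T
c = 64 (c = 2*32 = 64)
x(o) = 1
Y(n, j) = n + 103*j*n (Y(n, j) = 103*j*n + n = n + 103*j*n)
Y(x(-13), -213)/(-40104) + ((1894 - 11365) + 10214)/c = (1*(1 + 103*(-213)))/(-40104) + ((1894 - 11365) + 10214)/64 = (1*(1 - 21939))*(-1/40104) + (-9471 + 10214)*(1/64) = (1*(-21938))*(-1/40104) + 743*(1/64) = -21938*(-1/40104) + 743/64 = 10969/20052 + 743/64 = 3900163/320832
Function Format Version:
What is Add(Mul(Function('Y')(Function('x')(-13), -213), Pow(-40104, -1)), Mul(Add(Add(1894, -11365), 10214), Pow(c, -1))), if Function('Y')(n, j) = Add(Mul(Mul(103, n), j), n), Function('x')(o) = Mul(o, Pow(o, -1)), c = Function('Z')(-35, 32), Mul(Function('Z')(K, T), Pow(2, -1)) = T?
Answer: Rational(3900163, 320832) ≈ 12.156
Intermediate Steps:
Function('Z')(K, T) = Mul(2, T)
c = 64 (c = Mul(2, 32) = 64)
Function('x')(o) = 1
Function('Y')(n, j) = Add(n, Mul(103, j, n)) (Function('Y')(n, j) = Add(Mul(103, j, n), n) = Add(n, Mul(103, j, n)))
Add(Mul(Function('Y')(Function('x')(-13), -213), Pow(-40104, -1)), Mul(Add(Add(1894, -11365), 10214), Pow(c, -1))) = Add(Mul(Mul(1, Add(1, Mul(103, -213))), Pow(-40104, -1)), Mul(Add(Add(1894, -11365), 10214), Pow(64, -1))) = Add(Mul(Mul(1, Add(1, -21939)), Rational(-1, 40104)), Mul(Add(-9471, 10214), Rational(1, 64))) = Add(Mul(Mul(1, -21938), Rational(-1, 40104)), Mul(743, Rational(1, 64))) = Add(Mul(-21938, Rational(-1, 40104)), Rational(743, 64)) = Add(Rational(10969, 20052), Rational(743, 64)) = Rational(3900163, 320832)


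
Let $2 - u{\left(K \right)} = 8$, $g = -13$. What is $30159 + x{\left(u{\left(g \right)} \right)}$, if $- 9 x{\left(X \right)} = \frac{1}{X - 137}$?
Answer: $\frac{38814634}{1287} \approx 30159.0$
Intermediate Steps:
$u{\left(K \right)} = -6$ ($u{\left(K \right)} = 2 - 8 = -6$)
$x{\left(X \right)} = - \frac{1}{9 \left(-137 + X\right)}$ ($x{\left(X \right)} = - \frac{1}{9 \left(X - 137\right)} = - \frac{1}{9 \left(-137 + X\right)}$)
$30159 + x{\left(u{\left(g \right)} \right)} = 30159 - \frac{1}{-1233 + 9 \left(-6\right)} = 30159 - \frac{1}{-1233 - 54} = 30159 - \frac{1}{-1287} = 30159 - - \frac{1}{1287} = 30159 + \frac{1}{1287} = \frac{38814634}{1287}$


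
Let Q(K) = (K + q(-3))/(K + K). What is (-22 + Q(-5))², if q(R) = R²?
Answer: 12544/25 ≈ 501.76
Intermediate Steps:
Q(K) = (9 + K)/(2*K) (Q(K) = (K + (-3)²)/(K + K) = (K + 9)/((2*K)) = (9 + K)*(1/(2*K)) = (9 + K)/(2*K))
(-22 + Q(-5))² = (-22 + (½)*(9 - 5)/(-5))² = (-22 + (½)*(-⅕)*4)² = (-22 - ⅖)² = (-112/5)² = 12544/25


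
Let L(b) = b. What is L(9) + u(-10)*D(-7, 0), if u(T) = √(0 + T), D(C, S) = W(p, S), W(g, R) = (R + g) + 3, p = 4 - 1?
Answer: 9 + 6*I*√10 ≈ 9.0 + 18.974*I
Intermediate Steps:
p = 3
W(g, R) = 3 + R + g
D(C, S) = 6 + S (D(C, S) = 3 + S + 3 = 6 + S)
u(T) = √T
L(9) + u(-10)*D(-7, 0) = 9 + √(-10)*(6 + 0) = 9 + (I*√10)*6 = 9 + 6*I*√10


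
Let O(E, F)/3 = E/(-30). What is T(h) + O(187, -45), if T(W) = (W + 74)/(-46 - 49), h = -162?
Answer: -3377/190 ≈ -17.774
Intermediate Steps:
O(E, F) = -E/10 (O(E, F) = 3*(E/(-30)) = 3*(E*(-1/30)) = 3*(-E/30) = -E/10)
T(W) = -74/95 - W/95 (T(W) = (74 + W)/(-95) = (74 + W)*(-1/95) = -74/95 - W/95)
T(h) + O(187, -45) = (-74/95 - 1/95*(-162)) - ⅒*187 = (-74/95 + 162/95) - 187/10 = 88/95 - 187/10 = -3377/190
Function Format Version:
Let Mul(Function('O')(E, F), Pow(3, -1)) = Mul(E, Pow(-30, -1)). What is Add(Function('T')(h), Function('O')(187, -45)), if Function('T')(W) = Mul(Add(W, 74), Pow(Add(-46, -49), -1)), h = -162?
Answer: Rational(-3377, 190) ≈ -17.774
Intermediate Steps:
Function('O')(E, F) = Mul(Rational(-1, 10), E) (Function('O')(E, F) = Mul(3, Mul(E, Pow(-30, -1))) = Mul(3, Mul(E, Rational(-1, 30))) = Mul(3, Mul(Rational(-1, 30), E)) = Mul(Rational(-1, 10), E))
Function('T')(W) = Add(Rational(-74, 95), Mul(Rational(-1, 95), W)) (Function('T')(W) = Mul(Add(74, W), Pow(-95, -1)) = Mul(Add(74, W), Rational(-1, 95)) = Add(Rational(-74, 95), Mul(Rational(-1, 95), W)))
Add(Function('T')(h), Function('O')(187, -45)) = Add(Add(Rational(-74, 95), Mul(Rational(-1, 95), -162)), Mul(Rational(-1, 10), 187)) = Add(Add(Rational(-74, 95), Rational(162, 95)), Rational(-187, 10)) = Add(Rational(88, 95), Rational(-187, 10)) = Rational(-3377, 190)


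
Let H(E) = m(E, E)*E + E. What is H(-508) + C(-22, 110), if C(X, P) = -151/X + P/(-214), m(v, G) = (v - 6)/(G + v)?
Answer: -1785863/2354 ≈ -758.65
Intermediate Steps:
m(v, G) = (-6 + v)/(G + v)
H(E) = -3 + 3*E/2 (H(E) = ((-6 + E)/(E + E))*E + E = ((-6 + E)/((2*E)))*E + E = ((1/(2*E))*(-6 + E))*E + E = ((-6 + E)/(2*E))*E + E = (-3 + E/2) + E = -3 + 3*E/2)
C(X, P) = -151/X - P/214 (C(X, P) = -151/X + P*(-1/214) = -151/X - P/214)
H(-508) + C(-22, 110) = (-3 + (3/2)*(-508)) + (-151/(-22) - 1/214*110) = (-3 - 762) + (-151*(-1/22) - 55/107) = -765 + (151/22 - 55/107) = -765 + 14947/2354 = -1785863/2354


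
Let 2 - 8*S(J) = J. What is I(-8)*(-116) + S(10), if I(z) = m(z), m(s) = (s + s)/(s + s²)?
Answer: 225/7 ≈ 32.143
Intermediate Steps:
S(J) = ¼ - J/8
m(s) = 2*s/(s + s²) (m(s) = (2*s)/(s + s²) = 2*s/(s + s²))
I(z) = 2/(1 + z)
I(-8)*(-116) + S(10) = (2/(1 - 8))*(-116) + (¼ - ⅛*10) = (2/(-7))*(-116) + (¼ - 5/4) = (2*(-⅐))*(-116) - 1 = -2/7*(-116) - 1 = 232/7 - 1 = 225/7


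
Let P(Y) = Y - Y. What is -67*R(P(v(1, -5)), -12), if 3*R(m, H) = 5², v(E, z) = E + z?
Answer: -1675/3 ≈ -558.33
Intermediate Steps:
P(Y) = 0
R(m, H) = 25/3 (R(m, H) = (⅓)*5² = (⅓)*25 = 25/3)
-67*R(P(v(1, -5)), -12) = -67*25/3 = -1675/3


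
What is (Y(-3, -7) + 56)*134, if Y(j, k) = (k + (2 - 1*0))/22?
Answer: 82209/11 ≈ 7473.5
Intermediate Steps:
Y(j, k) = 1/11 + k/22 (Y(j, k) = (k + (2 + 0))*(1/22) = (k + 2)*(1/22) = (2 + k)*(1/22) = 1/11 + k/22)
(Y(-3, -7) + 56)*134 = ((1/11 + (1/22)*(-7)) + 56)*134 = ((1/11 - 7/22) + 56)*134 = (-5/22 + 56)*134 = (1227/22)*134 = 82209/11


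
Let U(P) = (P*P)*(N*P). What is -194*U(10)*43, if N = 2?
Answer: -16684000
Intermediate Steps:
U(P) = 2*P**3 (U(P) = (P*P)*(2*P) = P**2*(2*P) = 2*P**3)
-194*U(10)*43 = -388*10**3*43 = -388*1000*43 = -194*2000*43 = -388000*43 = -16684000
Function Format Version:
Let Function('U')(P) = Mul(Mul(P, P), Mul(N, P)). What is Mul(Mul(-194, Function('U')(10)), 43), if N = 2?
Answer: -16684000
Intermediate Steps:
Function('U')(P) = Mul(2, Pow(P, 3)) (Function('U')(P) = Mul(Mul(P, P), Mul(2, P)) = Mul(Pow(P, 2), Mul(2, P)) = Mul(2, Pow(P, 3)))
Mul(Mul(-194, Function('U')(10)), 43) = Mul(Mul(-194, Mul(2, Pow(10, 3))), 43) = Mul(Mul(-194, Mul(2, 1000)), 43) = Mul(Mul(-194, 2000), 43) = Mul(-388000, 43) = -16684000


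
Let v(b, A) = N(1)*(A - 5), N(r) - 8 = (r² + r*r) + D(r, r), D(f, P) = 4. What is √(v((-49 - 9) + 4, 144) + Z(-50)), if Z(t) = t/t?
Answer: √1947 ≈ 44.125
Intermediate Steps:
Z(t) = 1
N(r) = 12 + 2*r² (N(r) = 8 + ((r² + r*r) + 4) = 8 + ((r² + r²) + 4) = 8 + (2*r² + 4) = 8 + (4 + 2*r²) = 12 + 2*r²)
v(b, A) = -70 + 14*A (v(b, A) = (12 + 2*1²)*(A - 5) = (12 + 2*1)*(-5 + A) = (12 + 2)*(-5 + A) = 14*(-5 + A) = -70 + 14*A)
√(v((-49 - 9) + 4, 144) + Z(-50)) = √((-70 + 14*144) + 1) = √((-70 + 2016) + 1) = √(1946 + 1) = √1947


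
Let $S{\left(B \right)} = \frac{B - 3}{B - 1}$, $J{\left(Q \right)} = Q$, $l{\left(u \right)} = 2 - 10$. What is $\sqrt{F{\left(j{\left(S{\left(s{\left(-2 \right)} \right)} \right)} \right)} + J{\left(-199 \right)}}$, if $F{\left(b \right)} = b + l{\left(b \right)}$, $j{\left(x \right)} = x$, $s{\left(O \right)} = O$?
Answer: $\frac{2 i \sqrt{462}}{3} \approx 14.329 i$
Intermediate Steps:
$l{\left(u \right)} = -8$
$S{\left(B \right)} = \frac{-3 + B}{-1 + B}$
$F{\left(b \right)} = -8 + b$ ($F{\left(b \right)} = b - 8 = -8 + b$)
$\sqrt{F{\left(j{\left(S{\left(s{\left(-2 \right)} \right)} \right)} \right)} + J{\left(-199 \right)}} = \sqrt{\left(-8 + \frac{-3 - 2}{-1 - 2}\right) - 199} = \sqrt{\left(-8 + \frac{1}{-3} \left(-5\right)\right) - 199} = \sqrt{\left(-8 - - \frac{5}{3}\right) - 199} = \sqrt{\left(-8 + \frac{5}{3}\right) - 199} = \sqrt{- \frac{19}{3} - 199} = \sqrt{- \frac{616}{3}} = \frac{2 i \sqrt{462}}{3}$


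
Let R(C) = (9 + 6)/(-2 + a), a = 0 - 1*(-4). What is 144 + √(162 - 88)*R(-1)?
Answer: 144 + 15*√74/2 ≈ 208.52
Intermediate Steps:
a = 4 (a = 0 + 4 = 4)
R(C) = 15/2 (R(C) = (9 + 6)/(-2 + 4) = 15/2)
144 + √(162 - 88)*R(-1) = 144 + √(162 - 88)*(15/2) = 144 + √74*(15/2) = 144 + 15*√74/2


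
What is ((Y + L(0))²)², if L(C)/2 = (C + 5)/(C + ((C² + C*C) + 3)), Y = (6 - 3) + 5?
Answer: 1336336/81 ≈ 16498.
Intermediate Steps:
Y = 8 (Y = 3 + 5 = 8)
L(C) = 2*(5 + C)/(3 + C + 2*C²) (L(C) = 2*((C + 5)/(C + ((C² + C*C) + 3))) = 2*((5 + C)/(C + ((C² + C²) + 3))) = 2*((5 + C)/(C + (2*C² + 3))) = 2*((5 + C)/(C + (3 + 2*C²))) = 2*((5 + C)/(3 + C + 2*C²)) = 2*(5 + C)/(3 + C + 2*C²))
((Y + L(0))²)² = ((8 + 2*(5 + 0)/(3 + 0 + 2*0²))²)² = ((8 + 2*5/(3 + 0 + 2*0))²)² = ((8 + 2*5/(3 + 0 + 0))²)² = ((8 + 2*5/3)²)² = ((8 + 2*(⅓)*5)²)² = ((8 + 10/3)²)² = ((34/3)²)² = (1156/9)² = 1336336/81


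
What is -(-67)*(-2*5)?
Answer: -670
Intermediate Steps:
-(-67)*(-2*5) = -(-67)*(-10) = -1*670 = -670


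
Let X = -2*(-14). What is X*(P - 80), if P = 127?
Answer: 1316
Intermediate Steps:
X = 28
X*(P - 80) = 28*(127 - 80) = 28*47 = 1316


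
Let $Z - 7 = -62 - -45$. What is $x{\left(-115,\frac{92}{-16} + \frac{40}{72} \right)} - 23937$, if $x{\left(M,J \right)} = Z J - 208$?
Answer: $- \frac{433675}{18} \approx -24093.0$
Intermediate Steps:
$Z = -10$ ($Z = 7 - 17 = -10$)
$x{\left(M,J \right)} = -208 - 10 J$ ($x{\left(M,J \right)} = - 10 J - 208 = -208 - 10 J$)
$x{\left(-115,\frac{92}{-16} + \frac{40}{72} \right)} - 23937 = \left(-208 - 10 \left(\frac{92}{-16} + \frac{40}{72}\right)\right) - 23937 = \left(-208 - 10 \left(92 \left(- \frac{1}{16}\right) + 40 \cdot \frac{1}{72}\right)\right) - 23937 = \left(-208 - 10 \left(- \frac{23}{4} + \frac{5}{9}\right)\right) - 23937 = \left(-208 - - \frac{935}{18}\right) - 23937 = \left(-208 + \frac{935}{18}\right) - 23937 = - \frac{2809}{18} - 23937 = - \frac{433675}{18}$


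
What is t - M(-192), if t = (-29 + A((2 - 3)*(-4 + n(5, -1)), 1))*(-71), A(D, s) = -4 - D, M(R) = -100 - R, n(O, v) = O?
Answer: 2180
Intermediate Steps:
t = 2272 (t = (-29 + (-4 - (2 - 3)*(-4 + 5)))*(-71) = (-29 + (-4 - (-1)))*(-71) = (-29 + (-4 - 1*(-1)))*(-71) = (-29 + (-4 + 1))*(-71) = (-29 - 3)*(-71) = -32*(-71) = 2272)
t - M(-192) = 2272 - (-100 - 1*(-192)) = 2272 - (-100 + 192) = 2272 - 1*92 = 2272 - 92 = 2180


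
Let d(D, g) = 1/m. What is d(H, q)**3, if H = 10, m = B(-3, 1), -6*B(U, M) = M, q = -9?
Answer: -216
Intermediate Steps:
B(U, M) = -M/6
m = -1/6 (m = -1/6*1 = -1/6 ≈ -0.16667)
d(D, g) = -6 (d(D, g) = 1/(-1/6) = -6)
d(H, q)**3 = (-6)**3 = -216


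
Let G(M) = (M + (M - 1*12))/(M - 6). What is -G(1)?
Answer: -2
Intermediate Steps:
G(M) = (-12 + 2*M)/(-6 + M) (G(M) = (M + (M - 12))/(-6 + M) = (M + (-12 + M))/(-6 + M) = (-12 + 2*M)/(-6 + M))
-G(1) = -1*2 = -2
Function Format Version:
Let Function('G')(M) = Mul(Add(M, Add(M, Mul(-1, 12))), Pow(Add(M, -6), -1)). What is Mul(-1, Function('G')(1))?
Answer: -2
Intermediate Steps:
Function('G')(M) = Mul(Pow(Add(-6, M), -1), Add(-12, Mul(2, M))) (Function('G')(M) = Mul(Add(M, Add(M, -12)), Pow(Add(-6, M), -1)) = Mul(Add(M, Add(-12, M)), Pow(Add(-6, M), -1)) = Mul(Add(-12, Mul(2, M)), Pow(Add(-6, M), -1)) = Mul(Pow(Add(-6, M), -1), Add(-12, Mul(2, M))))
Mul(-1, Function('G')(1)) = Mul(-1, 2) = -2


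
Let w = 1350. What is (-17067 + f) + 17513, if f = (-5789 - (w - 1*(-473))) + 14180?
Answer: 7014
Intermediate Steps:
f = 6568 (f = (-5789 - (1350 - 1*(-473))) + 14180 = (-5789 - (1350 + 473)) + 14180 = (-5789 - 1*1823) + 14180 = (-5789 - 1823) + 14180 = -7612 + 14180 = 6568)
(-17067 + f) + 17513 = (-17067 + 6568) + 17513 = -10499 + 17513 = 7014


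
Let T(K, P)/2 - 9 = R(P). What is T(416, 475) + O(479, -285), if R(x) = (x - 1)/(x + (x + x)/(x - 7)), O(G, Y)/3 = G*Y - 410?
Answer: -45850528293/111625 ≈ -4.1076e+5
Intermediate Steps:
O(G, Y) = -1230 + 3*G*Y (O(G, Y) = 3*(G*Y - 410) = 3*(-410 + G*Y) = -1230 + 3*G*Y)
R(x) = (-1 + x)/(x + 2*x/(-7 + x)) (R(x) = (-1 + x)/(x + (2*x)/(-7 + x)) = (-1 + x)/(x + 2*x/(-7 + x)))
T(K, P) = 18 + 2*(7 + P² - 8*P)/(P*(-5 + P)) (T(K, P) = 18 + 2*((7 + P² - 8*P)/(P*(-5 + P))) = 18 + 2*(7 + P² - 8*P)/(P*(-5 + P)))
T(416, 475) + O(479, -285) = 2*(7 - 53*475 + 10*475²)/(475*(-5 + 475)) + (-1230 + 3*479*(-285)) = 2*(1/475)*(7 - 25175 + 10*225625)/470 + (-1230 - 409545) = 2*(1/475)*(1/470)*(7 - 25175 + 2256250) - 410775 = 2*(1/475)*(1/470)*2231082 - 410775 = 2231082/111625 - 410775 = -45850528293/111625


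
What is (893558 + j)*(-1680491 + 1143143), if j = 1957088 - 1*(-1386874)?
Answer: -2277022896960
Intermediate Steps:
j = 3343962 (j = 1957088 + 1386874 = 3343962)
(893558 + j)*(-1680491 + 1143143) = (893558 + 3343962)*(-1680491 + 1143143) = 4237520*(-537348) = -2277022896960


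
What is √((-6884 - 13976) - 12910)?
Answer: I*√33770 ≈ 183.77*I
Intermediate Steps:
√((-6884 - 13976) - 12910) = √(-20860 - 12910) = √(-33770) = I*√33770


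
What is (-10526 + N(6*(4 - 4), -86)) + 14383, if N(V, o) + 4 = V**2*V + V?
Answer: 3853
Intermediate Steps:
N(V, o) = -4 + V + V**3 (N(V, o) = -4 + (V**2*V + V) = -4 + (V**3 + V) = -4 + (V + V**3) = -4 + V + V**3)
(-10526 + N(6*(4 - 4), -86)) + 14383 = (-10526 + (-4 + 6*(4 - 4) + (6*(4 - 4))**3)) + 14383 = (-10526 + (-4 + 6*0 + (6*0)**3)) + 14383 = (-10526 + (-4 + 0 + 0**3)) + 14383 = (-10526 + (-4 + 0 + 0)) + 14383 = (-10526 - 4) + 14383 = -10530 + 14383 = 3853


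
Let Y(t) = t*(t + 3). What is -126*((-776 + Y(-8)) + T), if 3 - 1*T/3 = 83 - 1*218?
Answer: 40572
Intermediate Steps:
Y(t) = t*(3 + t)
T = 414 (T = 9 - 3*(83 - 1*218) = 9 - 3*(83 - 218) = 9 - 3*(-135) = 9 + 405 = 414)
-126*((-776 + Y(-8)) + T) = -126*((-776 - 8*(3 - 8)) + 414) = -126*((-776 - 8*(-5)) + 414) = -126*((-776 + 40) + 414) = -126*(-736 + 414) = -126*(-322) = 40572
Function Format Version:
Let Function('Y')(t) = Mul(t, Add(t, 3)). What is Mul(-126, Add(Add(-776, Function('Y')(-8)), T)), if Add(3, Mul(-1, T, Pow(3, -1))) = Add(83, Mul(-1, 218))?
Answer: 40572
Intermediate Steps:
Function('Y')(t) = Mul(t, Add(3, t))
T = 414 (T = Add(9, Mul(-3, Add(83, Mul(-1, 218)))) = Add(9, Mul(-3, Add(83, -218))) = Add(9, Mul(-3, -135)) = Add(9, 405) = 414)
Mul(-126, Add(Add(-776, Function('Y')(-8)), T)) = Mul(-126, Add(Add(-776, Mul(-8, Add(3, -8))), 414)) = Mul(-126, Add(Add(-776, Mul(-8, -5)), 414)) = Mul(-126, Add(Add(-776, 40), 414)) = Mul(-126, Add(-736, 414)) = Mul(-126, -322) = 40572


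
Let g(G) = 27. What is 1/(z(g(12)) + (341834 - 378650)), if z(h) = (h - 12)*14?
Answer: -1/36606 ≈ -2.7318e-5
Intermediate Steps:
z(h) = -168 + 14*h (z(h) = (-12 + h)*14 = -168 + 14*h)
1/(z(g(12)) + (341834 - 378650)) = 1/((-168 + 14*27) + (341834 - 378650)) = 1/((-168 + 378) - 36816) = 1/(210 - 36816) = 1/(-36606) = -1/36606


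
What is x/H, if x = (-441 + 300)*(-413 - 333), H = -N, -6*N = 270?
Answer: 35062/15 ≈ 2337.5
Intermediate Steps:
N = -45 (N = -1/6*270 = -45)
H = 45 (H = -1*(-45) = 45)
x = 105186 (x = -141*(-746) = 105186)
x/H = 105186/45 = 105186*(1/45) = 35062/15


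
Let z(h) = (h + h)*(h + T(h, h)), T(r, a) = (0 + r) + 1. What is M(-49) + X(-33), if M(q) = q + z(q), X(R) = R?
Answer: 9424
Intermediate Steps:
T(r, a) = 1 + r (T(r, a) = r + 1 = 1 + r)
z(h) = 2*h*(1 + 2*h) (z(h) = (h + h)*(h + (1 + h)) = (2*h)*(1 + 2*h) = 2*h*(1 + 2*h))
M(q) = q + 2*q*(1 + 2*q)
M(-49) + X(-33) = -49*(3 + 4*(-49)) - 33 = -49*(3 - 196) - 33 = -49*(-193) - 33 = 9457 - 33 = 9424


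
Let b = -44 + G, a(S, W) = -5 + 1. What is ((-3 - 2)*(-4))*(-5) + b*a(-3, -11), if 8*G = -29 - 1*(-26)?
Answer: 155/2 ≈ 77.500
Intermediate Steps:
a(S, W) = -4
G = -3/8 (G = (-29 - 1*(-26))/8 = (-29 + 26)/8 = (⅛)*(-3) = -3/8 ≈ -0.37500)
b = -355/8 (b = -44 - 3/8 = -355/8 ≈ -44.375)
((-3 - 2)*(-4))*(-5) + b*a(-3, -11) = ((-3 - 2)*(-4))*(-5) - 355/8*(-4) = -5*(-4)*(-5) + 355/2 = 20*(-5) + 355/2 = -100 + 355/2 = 155/2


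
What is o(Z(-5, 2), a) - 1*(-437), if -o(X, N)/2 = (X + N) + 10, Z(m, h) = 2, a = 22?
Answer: 369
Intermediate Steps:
o(X, N) = -20 - 2*N - 2*X (o(X, N) = -2*((X + N) + 10) = -2*((N + X) + 10) = -2*(10 + N + X) = -20 - 2*N - 2*X)
o(Z(-5, 2), a) - 1*(-437) = (-20 - 2*22 - 2*2) - 1*(-437) = (-20 - 44 - 4) + 437 = -68 + 437 = 369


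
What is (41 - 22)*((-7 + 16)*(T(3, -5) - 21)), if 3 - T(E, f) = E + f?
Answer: -2736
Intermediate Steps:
T(E, f) = 3 - E - f (T(E, f) = 3 - (E + f) = 3 + (-E - f) = 3 - E - f)
(41 - 22)*((-7 + 16)*(T(3, -5) - 21)) = (41 - 22)*((-7 + 16)*((3 - 1*3 - 1*(-5)) - 21)) = 19*(9*((3 - 3 + 5) - 21)) = 19*(9*(5 - 21)) = 19*(9*(-16)) = 19*(-144) = -2736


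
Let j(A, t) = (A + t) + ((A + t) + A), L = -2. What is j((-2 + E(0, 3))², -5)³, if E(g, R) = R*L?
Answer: 6028568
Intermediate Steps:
E(g, R) = -2*R (E(g, R) = R*(-2) = -2*R)
j(A, t) = 2*t + 3*A (j(A, t) = (A + t) + (t + 2*A) = 2*t + 3*A)
j((-2 + E(0, 3))², -5)³ = (2*(-5) + 3*(-2 - 2*3)²)³ = (-10 + 3*(-2 - 6)²)³ = (-10 + 3*(-8)²)³ = (-10 + 3*64)³ = (-10 + 192)³ = 182³ = 6028568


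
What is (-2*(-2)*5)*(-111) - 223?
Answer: -2443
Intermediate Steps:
(-2*(-2)*5)*(-111) - 223 = (4*5)*(-111) - 223 = 20*(-111) - 223 = -2220 - 223 = -2443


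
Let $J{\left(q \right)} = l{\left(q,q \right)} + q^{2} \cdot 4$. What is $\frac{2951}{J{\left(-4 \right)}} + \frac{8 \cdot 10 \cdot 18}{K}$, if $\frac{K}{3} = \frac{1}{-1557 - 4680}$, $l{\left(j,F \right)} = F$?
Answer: $- \frac{179622649}{60} \approx -2.9937 \cdot 10^{6}$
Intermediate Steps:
$J{\left(q \right)} = q + 4 q^{2}$ ($J{\left(q \right)} = q + q^{2} \cdot 4 = q + 4 q^{2}$)
$K = - \frac{1}{2079}$ ($K = \frac{3}{-1557 - 4680} = \frac{3}{-6237} = 3 \left(- \frac{1}{6237}\right) = - \frac{1}{2079} \approx -0.000481$)
$\frac{2951}{J{\left(-4 \right)}} + \frac{8 \cdot 10 \cdot 18}{K} = \frac{2951}{\left(-4\right) \left(1 + 4 \left(-4\right)\right)} + \frac{8 \cdot 10 \cdot 18}{- \frac{1}{2079}} = \frac{2951}{\left(-4\right) \left(1 - 16\right)} + 80 \cdot 18 \left(-2079\right) = \frac{2951}{\left(-4\right) \left(-15\right)} + 1440 \left(-2079\right) = \frac{2951}{60} - 2993760 = - \frac{179622649}{60}$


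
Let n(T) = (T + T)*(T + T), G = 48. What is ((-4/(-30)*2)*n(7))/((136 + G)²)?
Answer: 49/31740 ≈ 0.0015438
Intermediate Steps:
n(T) = 4*T² (n(T) = (2*T)*(2*T) = 4*T²)
((-4/(-30)*2)*n(7))/((136 + G)²) = ((-4/(-30)*2)*(4*7²))/((136 + 48)²) = ((-4*(-1/30)*2)*(4*49))/(184²) = (((2/15)*2)*196)/33856 = ((4/15)*196)*(1/33856) = (784/15)*(1/33856) = 49/31740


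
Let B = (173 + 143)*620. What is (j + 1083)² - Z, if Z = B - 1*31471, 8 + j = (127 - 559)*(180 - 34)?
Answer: 3843463560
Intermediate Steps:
B = 195920 (B = 316*620 = 195920)
j = -63080 (j = -8 + (127 - 559)*(180 - 34) = -8 - 432*146 = -8 - 63072 = -63080)
Z = 164449 (Z = 195920 - 1*31471 = 195920 - 31471 = 164449)
(j + 1083)² - Z = (-63080 + 1083)² - 1*164449 = (-61997)² - 164449 = 3843628009 - 164449 = 3843463560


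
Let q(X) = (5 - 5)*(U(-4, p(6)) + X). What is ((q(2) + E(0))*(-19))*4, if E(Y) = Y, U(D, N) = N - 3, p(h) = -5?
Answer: 0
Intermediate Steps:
U(D, N) = -3 + N
q(X) = 0 (q(X) = (5 - 5)*((-3 - 5) + X) = 0*(-8 + X) = 0)
((q(2) + E(0))*(-19))*4 = ((0 + 0)*(-19))*4 = (0*(-19))*4 = 0*4 = 0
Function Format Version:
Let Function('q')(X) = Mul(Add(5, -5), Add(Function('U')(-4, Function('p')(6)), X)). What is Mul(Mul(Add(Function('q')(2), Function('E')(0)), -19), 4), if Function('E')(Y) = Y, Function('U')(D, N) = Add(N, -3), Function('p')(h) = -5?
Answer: 0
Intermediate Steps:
Function('U')(D, N) = Add(-3, N)
Function('q')(X) = 0 (Function('q')(X) = Mul(Add(5, -5), Add(Add(-3, -5), X)) = Mul(0, Add(-8, X)) = 0)
Mul(Mul(Add(Function('q')(2), Function('E')(0)), -19), 4) = Mul(Mul(Add(0, 0), -19), 4) = Mul(Mul(0, -19), 4) = Mul(0, 4) = 0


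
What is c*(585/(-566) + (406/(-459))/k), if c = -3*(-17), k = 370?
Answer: -49790173/942390 ≈ -52.834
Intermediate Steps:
c = 51
c*(585/(-566) + (406/(-459))/k) = 51*(585/(-566) + (406/(-459))/370) = 51*(585*(-1/566) + (406*(-1/459))*(1/370)) = 51*(-585/566 - 406/459*1/370) = 51*(-585/566 - 203/84915) = 51*(-49790173/48061890) = -49790173/942390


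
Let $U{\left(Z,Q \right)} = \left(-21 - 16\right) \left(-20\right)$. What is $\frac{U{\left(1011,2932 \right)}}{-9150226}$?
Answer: $- \frac{370}{4575113} \approx -8.0872 \cdot 10^{-5}$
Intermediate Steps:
$U{\left(Z,Q \right)} = 740$ ($U{\left(Z,Q \right)} = \left(-37\right) \left(-20\right) = 740$)
$\frac{U{\left(1011,2932 \right)}}{-9150226} = \frac{740}{-9150226} = 740 \left(- \frac{1}{9150226}\right) = - \frac{370}{4575113}$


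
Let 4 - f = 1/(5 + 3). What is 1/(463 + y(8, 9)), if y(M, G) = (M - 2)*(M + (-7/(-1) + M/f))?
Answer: 31/17527 ≈ 0.0017687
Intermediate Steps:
f = 31/8 (f = 4 - 1/(5 + 3) = 4 - 1/8 = 4 - 1*⅛ = 4 - ⅛ = 31/8 ≈ 3.8750)
y(M, G) = (-2 + M)*(7 + 39*M/31) (y(M, G) = (M - 2)*(M + (-7/(-1) + M/(31/8))) = (-2 + M)*(M + (-7*(-1) + M*(8/31))) = (-2 + M)*(M + (7 + 8*M/31)) = (-2 + M)*(7 + 39*M/31))
1/(463 + y(8, 9)) = 1/(463 + (-14 + (39/31)*8² + (139/31)*8)) = 1/(463 + (-14 + (39/31)*64 + 1112/31)) = 1/(463 + (-14 + 2496/31 + 1112/31)) = 1/(463 + 3174/31) = 1/(17527/31) = 31/17527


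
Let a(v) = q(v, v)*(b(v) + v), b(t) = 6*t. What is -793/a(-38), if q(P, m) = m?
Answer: -793/10108 ≈ -0.078453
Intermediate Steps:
a(v) = 7*v² (a(v) = v*(6*v + v) = v*(7*v) = 7*v²)
-793/a(-38) = -793/(7*(-38)²) = -793/(7*1444) = -793/10108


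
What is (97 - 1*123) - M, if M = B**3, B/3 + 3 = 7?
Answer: -1754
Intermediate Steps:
B = 12 (B = -9 + 3*7 = -9 + 21 = 12)
M = 1728 (M = 12**3 = 1728)
(97 - 1*123) - M = (97 - 1*123) - 1*1728 = (97 - 123) - 1728 = -26 - 1728 = -1754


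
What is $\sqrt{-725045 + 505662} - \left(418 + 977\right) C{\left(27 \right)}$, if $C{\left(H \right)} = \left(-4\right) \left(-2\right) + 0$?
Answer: $-11160 + i \sqrt{219383} \approx -11160.0 + 468.38 i$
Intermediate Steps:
$C{\left(H \right)} = 8$ ($C{\left(H \right)} = 8 + 0 = 8$)
$\sqrt{-725045 + 505662} - \left(418 + 977\right) C{\left(27 \right)} = \sqrt{-725045 + 505662} - \left(418 + 977\right) 8 = \sqrt{-219383} - 1395 \cdot 8 = i \sqrt{219383} - 11160 = -11160 + i \sqrt{219383}$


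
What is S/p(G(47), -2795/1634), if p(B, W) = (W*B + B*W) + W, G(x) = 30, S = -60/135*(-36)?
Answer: -608/3965 ≈ -0.15334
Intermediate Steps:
S = 16 (S = -60*1/135*(-36) = -4/9*(-36) = 16)
p(B, W) = W + 2*B*W (p(B, W) = (B*W + B*W) + W = 2*B*W + W = W + 2*B*W)
S/p(G(47), -2795/1634) = 16/(((-2795/1634)*(1 + 2*30))) = 16/(((-2795*1/1634)*(1 + 60))) = 16/((-65/38*61)) = 16/(-3965/38) = 16*(-38/3965) = -608/3965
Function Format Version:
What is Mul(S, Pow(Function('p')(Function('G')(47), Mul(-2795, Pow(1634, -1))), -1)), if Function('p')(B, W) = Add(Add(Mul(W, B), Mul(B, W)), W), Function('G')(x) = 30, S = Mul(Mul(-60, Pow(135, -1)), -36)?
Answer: Rational(-608, 3965) ≈ -0.15334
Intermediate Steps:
S = 16 (S = Mul(Mul(-60, Rational(1, 135)), -36) = Mul(Rational(-4, 9), -36) = 16)
Function('p')(B, W) = Add(W, Mul(2, B, W)) (Function('p')(B, W) = Add(Add(Mul(B, W), Mul(B, W)), W) = Add(Mul(2, B, W), W) = Add(W, Mul(2, B, W)))
Mul(S, Pow(Function('p')(Function('G')(47), Mul(-2795, Pow(1634, -1))), -1)) = Mul(16, Pow(Mul(Mul(-2795, Pow(1634, -1)), Add(1, Mul(2, 30))), -1)) = Mul(16, Pow(Mul(Mul(-2795, Rational(1, 1634)), Add(1, 60)), -1)) = Mul(16, Pow(Mul(Rational(-65, 38), 61), -1)) = Mul(16, Pow(Rational(-3965, 38), -1)) = Mul(16, Rational(-38, 3965)) = Rational(-608, 3965)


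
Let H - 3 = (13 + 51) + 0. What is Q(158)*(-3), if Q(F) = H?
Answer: -201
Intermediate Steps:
H = 67 (H = 3 + ((13 + 51) + 0) = 3 + (64 + 0) = 3 + 64 = 67)
Q(F) = 67
Q(158)*(-3) = 67*(-3) = -201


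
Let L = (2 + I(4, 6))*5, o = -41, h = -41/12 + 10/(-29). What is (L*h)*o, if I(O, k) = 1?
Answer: 268345/116 ≈ 2313.3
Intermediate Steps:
h = -1309/348 (h = -41*1/12 + 10*(-1/29) = -41/12 - 10/29 = -1309/348 ≈ -3.7615)
L = 15 (L = (2 + 1)*5 = 3*5 = 15)
(L*h)*o = (15*(-1309/348))*(-41) = -6545/116*(-41) = 268345/116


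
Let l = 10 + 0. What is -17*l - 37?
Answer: -207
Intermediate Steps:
l = 10
-17*l - 37 = -17*10 - 37 = -170 - 37 = -207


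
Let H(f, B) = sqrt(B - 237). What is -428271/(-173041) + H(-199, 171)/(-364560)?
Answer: 428271/173041 - I*sqrt(66)/364560 ≈ 2.475 - 2.2285e-5*I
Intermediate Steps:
H(f, B) = sqrt(-237 + B)
-428271/(-173041) + H(-199, 171)/(-364560) = -428271/(-173041) + sqrt(-237 + 171)/(-364560) = -428271*(-1/173041) + sqrt(-66)*(-1/364560) = 428271/173041 + (I*sqrt(66))*(-1/364560) = 428271/173041 - I*sqrt(66)/364560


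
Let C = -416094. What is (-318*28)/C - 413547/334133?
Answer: -4026173933/3310255631 ≈ -1.2163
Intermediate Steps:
(-318*28)/C - 413547/334133 = -318*28/(-416094) - 413547/334133 = -8904*(-1/416094) - 413547*1/334133 = 212/9907 - 413547/334133 = -4026173933/3310255631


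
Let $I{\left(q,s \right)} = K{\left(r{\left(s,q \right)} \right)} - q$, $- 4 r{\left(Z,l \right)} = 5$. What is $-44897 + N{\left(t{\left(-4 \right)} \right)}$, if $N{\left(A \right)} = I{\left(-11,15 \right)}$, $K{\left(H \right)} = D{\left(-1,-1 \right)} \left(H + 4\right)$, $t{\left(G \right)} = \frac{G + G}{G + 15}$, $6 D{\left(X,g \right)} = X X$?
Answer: $- \frac{1077253}{24} \approx -44886.0$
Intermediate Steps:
$r{\left(Z,l \right)} = - \frac{5}{4}$ ($r{\left(Z,l \right)} = \left(- \frac{1}{4}\right) 5 = - \frac{5}{4}$)
$D{\left(X,g \right)} = \frac{X^{2}}{6}$ ($D{\left(X,g \right)} = \frac{X X}{6} = \frac{X^{2}}{6}$)
$t{\left(G \right)} = \frac{2 G}{15 + G}$
$K{\left(H \right)} = \frac{2}{3} + \frac{H}{6}$ ($K{\left(H \right)} = \frac{\left(-1\right)^{2}}{6} \left(H + 4\right) = \frac{1}{6} \cdot 1 \left(4 + H\right) = \frac{4 + H}{6} = \frac{2}{3} + \frac{H}{6}$)
$I{\left(q,s \right)} = \frac{11}{24} - q$ ($I{\left(q,s \right)} = \left(\frac{2}{3} + \frac{1}{6} \left(- \frac{5}{4}\right)\right) - q = \left(\frac{2}{3} - \frac{5}{24}\right) - q = \frac{11}{24} - q$)
$N{\left(A \right)} = \frac{275}{24}$ ($N{\left(A \right)} = \frac{11}{24} - -11 = \frac{11}{24} + 11 = \frac{275}{24}$)
$-44897 + N{\left(t{\left(-4 \right)} \right)} = -44897 + \frac{275}{24} = - \frac{1077253}{24}$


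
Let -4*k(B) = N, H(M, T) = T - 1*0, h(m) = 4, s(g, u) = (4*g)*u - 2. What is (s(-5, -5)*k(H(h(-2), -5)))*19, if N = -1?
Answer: 931/2 ≈ 465.50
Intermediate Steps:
s(g, u) = -2 + 4*g*u (s(g, u) = 4*g*u - 2 = -2 + 4*g*u)
H(M, T) = T (H(M, T) = T + 0 = T)
k(B) = ¼ (k(B) = -¼*(-1) = ¼)
(s(-5, -5)*k(H(h(-2), -5)))*19 = ((-2 + 4*(-5)*(-5))*(¼))*19 = ((-2 + 100)*(¼))*19 = (98*(¼))*19 = (49/2)*19 = 931/2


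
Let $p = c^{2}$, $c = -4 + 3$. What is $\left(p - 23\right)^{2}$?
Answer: $484$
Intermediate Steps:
$c = -1$
$p = 1$ ($p = \left(-1\right)^{2} = 1$)
$\left(p - 23\right)^{2} = \left(1 - 23\right)^{2} = \left(-22\right)^{2} = 484$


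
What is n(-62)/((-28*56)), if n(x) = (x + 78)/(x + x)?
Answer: 1/12152 ≈ 8.2291e-5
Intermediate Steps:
n(x) = (78 + x)/(2*x) (n(x) = (78 + x)/((2*x)) = (78 + x)*(1/(2*x)) = (78 + x)/(2*x))
n(-62)/((-28*56)) = ((1/2)*(78 - 62)/(-62))/((-28*56)) = ((1/2)*(-1/62)*16)/(-1568) = -4/31*(-1/1568) = 1/12152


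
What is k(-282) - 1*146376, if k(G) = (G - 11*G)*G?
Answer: -941616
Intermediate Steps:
k(G) = -10*G**2 (k(G) = (-10*G)*G = -10*G**2)
k(-282) - 1*146376 = -10*(-282)**2 - 1*146376 = -10*79524 - 146376 = -795240 - 146376 = -941616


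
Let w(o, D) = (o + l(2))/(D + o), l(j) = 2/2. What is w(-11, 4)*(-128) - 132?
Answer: -2204/7 ≈ -314.86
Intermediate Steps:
l(j) = 1 (l(j) = 2*(½) = 1)
w(o, D) = (1 + o)/(D + o) (w(o, D) = (o + 1)/(D + o) = (1 + o)/(D + o))
w(-11, 4)*(-128) - 132 = ((1 - 11)/(4 - 11))*(-128) - 132 = (-10/(-7))*(-128) - 132 = -⅐*(-10)*(-128) - 132 = (10/7)*(-128) - 132 = -1280/7 - 132 = -2204/7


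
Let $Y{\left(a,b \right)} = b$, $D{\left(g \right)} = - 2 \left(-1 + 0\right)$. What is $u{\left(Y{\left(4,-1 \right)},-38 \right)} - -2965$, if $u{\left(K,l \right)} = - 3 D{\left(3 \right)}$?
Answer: $2959$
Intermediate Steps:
$D{\left(g \right)} = 2$ ($D{\left(g \right)} = \left(-2\right) \left(-1\right) = 2$)
$u{\left(K,l \right)} = -6$ ($u{\left(K,l \right)} = \left(-3\right) 2 = -6$)
$u{\left(Y{\left(4,-1 \right)},-38 \right)} - -2965 = -6 - -2965 = -6 + 2965 = 2959$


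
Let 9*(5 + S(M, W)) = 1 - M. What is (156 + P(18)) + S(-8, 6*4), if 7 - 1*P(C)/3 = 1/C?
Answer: 1037/6 ≈ 172.83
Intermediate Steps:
P(C) = 21 - 3/C
S(M, W) = -44/9 - M/9 (S(M, W) = -5 + (1 - M)/9 = -5 + (⅑ - M/9) = -44/9 - M/9)
(156 + P(18)) + S(-8, 6*4) = (156 + (21 - 3/18)) + (-44/9 - ⅑*(-8)) = (156 + (21 - 3*1/18)) + (-44/9 + 8/9) = (156 + (21 - ⅙)) - 4 = (156 + 125/6) - 4 = 1061/6 - 4 = 1037/6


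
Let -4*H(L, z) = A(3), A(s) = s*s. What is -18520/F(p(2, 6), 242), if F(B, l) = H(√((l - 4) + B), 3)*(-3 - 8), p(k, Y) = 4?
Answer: -74080/99 ≈ -748.28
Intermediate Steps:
A(s) = s²
H(L, z) = -9/4 (H(L, z) = -¼*3² = -¼*9 = -9/4)
F(B, l) = 99/4 (F(B, l) = -9*(-3 - 8)/4 = -9/4*(-11) = 99/4)
-18520/F(p(2, 6), 242) = -18520/99/4 = -18520*4/99 = -74080/99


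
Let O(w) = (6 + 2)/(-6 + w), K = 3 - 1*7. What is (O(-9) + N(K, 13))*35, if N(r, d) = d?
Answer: 1309/3 ≈ 436.33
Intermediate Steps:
K = -4 (K = 3 - 7 = -4)
O(w) = 8/(-6 + w)
(O(-9) + N(K, 13))*35 = (8/(-6 - 9) + 13)*35 = (8/(-15) + 13)*35 = (8*(-1/15) + 13)*35 = (-8/15 + 13)*35 = (187/15)*35 = 1309/3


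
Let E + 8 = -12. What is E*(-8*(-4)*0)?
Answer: 0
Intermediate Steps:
E = -20 (E = -8 - 12 = -20)
E*(-8*(-4)*0) = -20*(-8*(-4))*0 = -640*0 = -20*0 = 0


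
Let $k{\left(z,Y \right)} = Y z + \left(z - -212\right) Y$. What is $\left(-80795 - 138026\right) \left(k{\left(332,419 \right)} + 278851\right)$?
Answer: $-141335389795$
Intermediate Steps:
$k{\left(z,Y \right)} = Y z + Y \left(212 + z\right)$ ($k{\left(z,Y \right)} = Y z + \left(z + 212\right) Y = Y z + \left(212 + z\right) Y = Y z + Y \left(212 + z\right)$)
$\left(-80795 - 138026\right) \left(k{\left(332,419 \right)} + 278851\right) = \left(-80795 - 138026\right) \left(2 \cdot 419 \left(106 + 332\right) + 278851\right) = - 218821 \left(2 \cdot 419 \cdot 438 + 278851\right) = - 218821 \left(367044 + 278851\right) = \left(-218821\right) 645895 = -141335389795$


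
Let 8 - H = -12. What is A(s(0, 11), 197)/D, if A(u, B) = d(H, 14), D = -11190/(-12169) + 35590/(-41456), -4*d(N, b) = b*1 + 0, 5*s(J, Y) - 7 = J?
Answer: -882836612/15398965 ≈ -57.331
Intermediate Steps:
H = 20 (H = 8 - 1*(-12) = 8 + 12 = 20)
s(J, Y) = 7/5 + J/5
d(N, b) = -b/4 (d(N, b) = -(b*1 + 0)/4 = -(b + 0)/4 = -b/4)
D = 15398965/252239032 (D = -11190*(-1/12169) + 35590*(-1/41456) = 11190/12169 - 17795/20728 = 15398965/252239032 ≈ 0.061049)
A(u, B) = -7/2 (A(u, B) = -¼*14 = -7/2)
A(s(0, 11), 197)/D = -7/(2*15398965/252239032) = -7/2*252239032/15398965 = -882836612/15398965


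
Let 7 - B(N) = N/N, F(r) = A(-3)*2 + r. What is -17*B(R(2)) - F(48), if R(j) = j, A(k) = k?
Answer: -144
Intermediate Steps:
F(r) = -6 + r (F(r) = -3*2 + r = -6 + r)
B(N) = 6 (B(N) = 7 - N/N = 7 - 1*1 = 7 - 1 = 6)
-17*B(R(2)) - F(48) = -17*6 - (-6 + 48) = -102 - 1*42 = -102 - 42 = -144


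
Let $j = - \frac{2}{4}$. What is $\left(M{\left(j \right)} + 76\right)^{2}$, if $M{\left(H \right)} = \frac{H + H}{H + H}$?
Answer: $5929$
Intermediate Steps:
$j = - \frac{1}{2}$ ($j = \left(-2\right) \frac{1}{4} = - \frac{1}{2} \approx -0.5$)
$M{\left(H \right)} = 1$ ($M{\left(H \right)} = \frac{2 H}{2 H} = 2 H \frac{1}{2 H} = 1$)
$\left(M{\left(j \right)} + 76\right)^{2} = \left(1 + 76\right)^{2} = 77^{2} = 5929$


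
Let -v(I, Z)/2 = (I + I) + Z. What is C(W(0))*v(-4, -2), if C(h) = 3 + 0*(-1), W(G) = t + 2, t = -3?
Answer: 60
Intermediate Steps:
W(G) = -1 (W(G) = -3 + 2 = -1)
C(h) = 3 (C(h) = 3 + 0 = 3)
v(I, Z) = -4*I - 2*Z (v(I, Z) = -2*((I + I) + Z) = -2*(2*I + Z) = -2*(Z + 2*I) = -4*I - 2*Z)
C(W(0))*v(-4, -2) = 3*(-4*(-4) - 2*(-2)) = 3*(16 + 4) = 3*20 = 60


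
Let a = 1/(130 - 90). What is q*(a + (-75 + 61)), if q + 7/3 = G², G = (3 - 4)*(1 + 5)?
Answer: -56459/120 ≈ -470.49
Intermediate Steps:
G = -6 (G = -1*6 = -6)
q = 101/3 (q = -7/3 + (-6)² = -7/3 + 36 = 101/3 ≈ 33.667)
a = 1/40 ≈ 0.025000
q*(a + (-75 + 61)) = 101*(1/40 + (-75 + 61))/3 = 101*(1/40 - 14)/3 = (101/3)*(-559/40) = -56459/120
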